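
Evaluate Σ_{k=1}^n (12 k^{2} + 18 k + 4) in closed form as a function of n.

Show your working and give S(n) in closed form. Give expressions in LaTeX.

t_(k+1)/t_k = (6*k**2 + 21*k + 17)/(6*k**2 + 9*k + 2).
Take A(k)=1, B(k)=1, C(k)=k**2 + 3*k/2 + 1/3.
Key eq: (1)·f(k+1) = (1)·f(k) + (k**2 + 3*k/2 + 1/3).
d = 3 from the (0,0,2) case.
Coefficient equations give f(k) = k*(4*k**2 + 3*k - 3)/12.
So s_k = (B(k−1)f/C)·t_k = (k*(4*k**2 + 3*k - 3)/(2*(6*k**2 + 9*k + 2)))·t_k = k*(4*k**2 + 3*k - 3).
Δs = 12*k**2 + 18*k + 4, as required.
s_(n+1) = 4*n**3 + 15*n**2 + 15*n + 4 and s_(1) = 4, so S(n) = n*(4*n**2 + 15*n + 15).

S(n) = n \left(4 n^{2} + 15 n + 15\right)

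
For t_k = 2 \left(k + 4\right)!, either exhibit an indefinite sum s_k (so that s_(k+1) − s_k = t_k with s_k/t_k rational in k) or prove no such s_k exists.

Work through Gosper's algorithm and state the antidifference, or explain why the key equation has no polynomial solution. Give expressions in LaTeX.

none (Gosper's algorithm certifies no s_k)

Ratio r(k) = k + 5.
A = k + 5, B = 1, C = 1.
Key eq: (k + 5)·f(k+1) = (1)·f(k) + (1).
deg f ≤ -1 (via 1,0,0).
Bound -1 < 0, so the key equation has no polynomial solution.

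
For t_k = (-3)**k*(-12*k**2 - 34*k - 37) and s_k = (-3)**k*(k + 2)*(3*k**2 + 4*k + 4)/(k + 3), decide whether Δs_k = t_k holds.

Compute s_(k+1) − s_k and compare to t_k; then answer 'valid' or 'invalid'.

s_(k+1) = (-3)**(k + 1)*(k + 3)*(4*k + 3*(k + 1)**2 + 8)/(k + 4)
s_(k+1) − s_k = (-3)**k*(-12*k**4 - 106*k**3 - 346*k**2 - 524*k - 329)/(k**2 + 7*k + 12)
(s_(k+1) − s_k) − t_k = (-3)**k*(12*k**3 + 73*k**2 + 143*k + 115)/(k**2 + 7*k + 12)

Invalid: residual (-3)**k*(12*k**3 + 73*k**2 + 143*k + 115)/(k**2 + 7*k + 12) ≠ 0.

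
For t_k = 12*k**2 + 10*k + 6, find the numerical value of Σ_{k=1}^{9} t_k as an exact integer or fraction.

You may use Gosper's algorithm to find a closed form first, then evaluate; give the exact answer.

Ratio r(k) = (6*k**2 + 17*k + 14)/(6*k**2 + 5*k + 3).
Factor: A=1; B=1; C=k**2 + 5*k/6 + 1/2.
Key eq: (1)·f(k+1) = (1)·f(k) + (k**2 + 5*k/6 + 1/2).
deg f ≤ 3 (via 0,0,2).
Solving with deg f ≤ 3: f(k) = k*(4*k**2 - k + 3)/12.
So s_k = (B(k−1)f/C)·t_k = (k*(4*k**2 - k + 3)/(2*(6*k**2 + 5*k + 3)))·t_k = k*(4*k**2 - k + 3).
Check: Δs_k = 12*k**2 + 10*k + 6. ✓
Telescoping: Σ = s_(10) − s_(1) = 3930 − (6) = 3924.

Σ = 3924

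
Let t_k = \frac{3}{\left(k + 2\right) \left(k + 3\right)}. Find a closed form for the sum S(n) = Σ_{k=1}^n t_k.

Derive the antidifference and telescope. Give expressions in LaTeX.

S(n) = \frac{n}{n + 3}

Step 1: r(k) = (k + 2)/(k + 4).
Take A(k)=k + 2, B(k)=k + 4, C(k)=1.
Set up (k + 2)·f(k+1) − (k + 3)·f(k) − (1) = 0.
deg f ≤ 1 (via 1,1,0).
Match coefficients ⇒ f(k) = k/2.
So s_k = (B(k−1)f/C)·t_k = (k*(k + 3)/2)·t_k = 3*k/(2*(k + 2)).
Check: Δs_k = 3/(k**2 + 5*k + 6). ✓
s_(n+1) = 3*(n + 1)/(2*(n + 3)) and s_(1) = 1/2, so S(n) = n/(n + 3).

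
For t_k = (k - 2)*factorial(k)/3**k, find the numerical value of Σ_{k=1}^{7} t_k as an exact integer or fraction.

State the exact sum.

Σ = 4237/243

Compute t_(k+1)/t_k: get (k**2 - 1)/(3*(k - 2)).
Take A(k)=k/3 + 1/3, B(k)=1, C(k)=k - 2.
Solve (k/3 + 1/3)·f(k+1) − (1)·f(k) = k - 2.
Degrees (1,0,1) ⇒ d ≤ 0.
Coefficient equations give f(k) = 3.
Then R = B(k−1)f/C = 3/(k - 2), so s_k = R(k)·t_k = 3**(1 - k)*factorial(k).
Δs = (k - 2)*factorial(k)/3**k, as required.
Σ_(k=1)^(7) t_k = s_(8) − s_(1) = 4480/243 − (1) = 4237/243.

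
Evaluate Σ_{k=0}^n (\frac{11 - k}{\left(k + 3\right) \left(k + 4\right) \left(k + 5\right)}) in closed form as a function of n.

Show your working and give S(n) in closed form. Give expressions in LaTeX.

S(n) = \frac{n^{2} + 12 n + 11}{3 \left(n^{2} + 9 n + 20\right)}

r(k) = (k - 10)*(k + 3)/((k - 11)*(k + 6)) after simplifying.
Factor: A=k + 3; B=k + 6; C=k - 11.
Solve (k + 3)·f(k+1) − (k + 5)·f(k) = k - 11.
From deg A=1, deg B=1, deg C=1: d=2.
Solving with deg f ≤ 2: f(k) = -k*(k + 10)/3.
Then R = B(k−1)f/C = -k*(k + 5)*(k + 10)/(3*(k - 11)), so s_k = R(k)·t_k = k*(k + 10)/(3*(k + 3)*(k + 4)).
s_(k+1) − s_k = (11 - k)/(k**3 + 12*k**2 + 47*k + 60) = t_k.
s_(n+1) = (n**2 + 12*n + 11)/(3*(n**2 + 9*n + 20)) and s_(0) = 0, so S(n) = (n**2 + 12*n + 11)/(3*(n**2 + 9*n + 20)).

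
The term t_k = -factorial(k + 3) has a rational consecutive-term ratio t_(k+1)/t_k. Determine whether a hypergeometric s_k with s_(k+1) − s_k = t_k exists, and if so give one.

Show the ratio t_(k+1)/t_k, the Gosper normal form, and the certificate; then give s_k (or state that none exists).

not Gosper-summable; s_k does not exist

Step 1: r(k) = k + 4.
A = k + 4, B = 1, C = 1.
Solve (k + 4)·f(k+1) − (1)·f(k) = 1.
deg f ≤ -1 (via 1,0,0).
Negative degree bound (-1): no f exists, t_k not Gosper-summable.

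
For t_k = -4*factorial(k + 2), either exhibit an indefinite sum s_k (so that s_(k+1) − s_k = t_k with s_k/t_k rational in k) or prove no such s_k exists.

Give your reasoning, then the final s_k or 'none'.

Compute t_(k+1)/t_k: get k + 3.
Normal form (A,B,C) = (k + 3, 1, 1).
Need (k + 3)·f(k+1) − (1)·f(k) = 1.
From deg A=1, deg B=0, deg C=0: d=-1.
d = -1 < 0 ⇒ no nonzero polynomial f; not summable.

none (Gosper's algorithm certifies no s_k)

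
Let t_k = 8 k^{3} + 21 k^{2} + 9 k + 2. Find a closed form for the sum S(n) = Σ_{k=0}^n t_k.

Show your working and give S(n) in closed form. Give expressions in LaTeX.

Ratio r(k) = (8*k**3 + 45*k**2 + 75*k + 40)/(8*k**3 + 21*k**2 + 9*k + 2).
Take A(k)=1, B(k)=1, C(k)=k**3 + 21*k**2/8 + 9*k/8 + 1/4.
Need (1)·f(k+1) − (1)·f(k) = k**3 + 21*k**2/8 + 9*k/8 + 1/4.
From deg A=0, deg B=0, deg C=3: d=4.
Match coefficients ⇒ f(k) = k*(2*k - 1)*(k**2 + 2*k - 1)/8.
Get s_k = R·t_k = k*(2*k**3 + 3*k**2 - 4*k + 1) with R(k) = B(k−1)f(k)/C(k) = k*(2*k - 1)*(k**2 + 2*k - 1)/(8*k**3 + 21*k**2 + 9*k + 2).
Check: Δs_k = 8*k**3 + 21*k**2 + 9*k + 2. ✓
Σ_(k=0)^n t_k = s_(n+1) − s_(0) = (2*n**4 + 11*n**3 + 17*n**2 + 10*n + 2) − (0), i.e. 2*n**4 + 11*n**3 + 17*n**2 + 10*n + 2.

S(n) = 2 n^{4} + 11 n^{3} + 17 n^{2} + 10 n + 2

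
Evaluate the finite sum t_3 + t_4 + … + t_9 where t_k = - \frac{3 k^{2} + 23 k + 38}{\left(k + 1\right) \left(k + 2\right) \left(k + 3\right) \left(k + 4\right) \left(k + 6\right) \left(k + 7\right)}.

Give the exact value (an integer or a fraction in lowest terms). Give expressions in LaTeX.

r(k) = (k + 1)*(k + 6)*(23*k + 3*(k + 1)**2 + 61)/((k + 5)*(k + 8)*(3*k**2 + 23*k + 38)) after simplifying.
Factor: A=k + 1; B=k + 8; C=k**3 + 38*k**2/3 + 51*k + 190/3.
Key eq: (k + 1)·f(k+1) = (k + 7)·f(k) + (k**3 + 38*k**2/3 + 51*k + 190/3).
From deg A=1, deg B=1, deg C=3: d=6.
Match coefficients ⇒ f(k) = k*(k + 2)*(k + 4)*(k + 5)*(k**2 + 10*k + 27)/54.
Get s_k = R·t_k = k*(-k**2 - 10*k - 27)/(18*(k**3 + 10*k**2 + 27*k + 18)) with R(k) = B(k−1)f(k)/C(k) = k*(k + 2)*(k + 4)*(k + 7)*(k**2 + 10*k + 27)/(18*(3*k**2 + 23*k + 38)).
Verify: (-3*k**2 - 23*k - 38)/(k**6 + 23*k**5 + 207*k**4 + 925*k**3 + 2144*k**2 + 2412*k + 1008) matches t_k.
Telescoping: Σ = s_(10) − s_(3) = -1135/20592 − (-11/216) = -259/61776.

Σ = -259/61776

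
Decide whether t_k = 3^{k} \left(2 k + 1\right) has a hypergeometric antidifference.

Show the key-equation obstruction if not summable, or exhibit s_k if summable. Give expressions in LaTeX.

Compute t_(k+1)/t_k: get 3*(2*k + 3)/(2*k + 1).
A = 3, B = 1, C = k + 1/2.
Solve (3)·f(k+1) − (1)·f(k) = k + 1/2.
deg f ≤ 1 (via 0,0,1).
Solve for f: f(k) = (k - 1)/2 (degree 1 ≤ 1).
Certificate R = B(k−1)f/C = (k - 1)/(2*k + 1) gives s_k = 3**k*(k - 1).
s_(k+1) − s_k = 3**k*(2*k + 1) = t_k.

Yes. s_k = 3^{k} \left(k - 1\right).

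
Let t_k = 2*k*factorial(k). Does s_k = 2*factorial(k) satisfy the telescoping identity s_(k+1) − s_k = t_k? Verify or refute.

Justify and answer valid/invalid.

Valid — Δs_k = t_k.

s_(k+1) = 2*factorial(k + 1)
s_(k+1) − s_k = 2*k*factorial(k)
(s_(k+1) − s_k) − t_k = 0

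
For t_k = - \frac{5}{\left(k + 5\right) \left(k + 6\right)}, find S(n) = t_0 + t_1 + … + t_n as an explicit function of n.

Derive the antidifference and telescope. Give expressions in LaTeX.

S(n) = \frac{- n - 1}{n + 6}

t_(k+1)/t_k = (k + 5)/(k + 7).
Factor: A=k + 5; B=k + 7; C=1.
Solve (k + 5)·f(k+1) − (k + 6)·f(k) = 1.
deg f ≤ 1 (via 1,1,0).
Match coefficients ⇒ f(k) = k/5.
Certificate R = B(k−1)f/C = k*(k + 6)/5 gives s_k = -k/(k + 5).
s_(k+1) − s_k = -5/(k**2 + 11*k + 30) = t_k.
Σ_(k=0)^n t_k = s_(n+1) − s_(0) = ((-n - 1)/(n + 6)) − (0), i.e. (-n - 1)/(n + 6).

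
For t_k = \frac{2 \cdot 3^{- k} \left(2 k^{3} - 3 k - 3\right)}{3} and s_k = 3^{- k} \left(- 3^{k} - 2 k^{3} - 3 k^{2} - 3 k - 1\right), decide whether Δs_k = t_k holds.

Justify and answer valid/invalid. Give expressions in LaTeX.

s_(k+1) = (-3*3**k - 2*k**3 - 9*k**2 - 15*k - 9)/(3*3**k)
s_(k+1) − s_k = 2*(2*k**3 - 3*k - 3)/(3*3**k)
(s_(k+1) − s_k) − t_k = 0

Valid: the claim telescopes to t_k.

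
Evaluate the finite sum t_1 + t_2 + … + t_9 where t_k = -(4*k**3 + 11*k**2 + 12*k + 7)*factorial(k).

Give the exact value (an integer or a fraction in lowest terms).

Σ = -1549497596

The ratio is (4*k**4 + 27*k**3 + 69*k**2 + 80*k + 34)/(4*k**3 + 11*k**2 + 12*k + 7).
Take A(k)=k + 1, B(k)=1, C(k)=k**3 + 11*k**2/4 + 3*k + 7/4.
Solve (k + 1)·f(k+1) − (1)·f(k) = k**3 + 11*k**2/4 + 3*k + 7/4.
d = 2 from the (1,0,3) case.
Solving with deg f ≤ 2: f(k) = (4*k**2 + 3*k - 3)/4.
Certificate R = B(k−1)f/C = (4*k**2 + 3*k - 3)/(4*k**3 + 11*k**2 + 12*k + 7) gives s_k = -(4*k**2 + 3*k - 3)*factorial(k).
Check: Δs_k = -(4*k**3 + 11*k**2 + 12*k + 7)*factorial(k). ✓
Sum = s_(10) − s_(1); s_(10) = -1549497600, s_(1) = -4 ⇒ -1549497596.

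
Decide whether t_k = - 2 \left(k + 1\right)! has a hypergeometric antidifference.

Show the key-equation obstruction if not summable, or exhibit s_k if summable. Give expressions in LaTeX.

Step 1: r(k) = k + 2.
Gosper form: A/B · C(k+1)/C(k) with A=k + 2, B=1, C=1.
Solve (k + 2)·f(k+1) − (1)·f(k) = 1.
Bound: deg f ≤ -1.
d = -1 < 0 ⇒ no nonzero polynomial f; not summable.

No — negative degree bound, so no certificate f.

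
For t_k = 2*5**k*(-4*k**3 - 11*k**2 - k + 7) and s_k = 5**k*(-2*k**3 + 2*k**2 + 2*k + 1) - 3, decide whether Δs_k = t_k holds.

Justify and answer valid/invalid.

valid (s_(k+1) − s_k reduces to t_k)

s_(k+1) = -10*5**k*k**3 - 20*5**k*k**2 + 15*5**k - 3
s_(k+1) − s_k = 2*5**k*(-4*k**3 - 11*k**2 - k + 7)
(s_(k+1) − s_k) − t_k = 0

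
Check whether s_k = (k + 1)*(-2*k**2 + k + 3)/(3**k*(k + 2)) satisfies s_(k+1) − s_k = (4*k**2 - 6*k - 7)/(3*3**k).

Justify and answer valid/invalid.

s_(k+1) = (k + 2)*(k - 2*(k + 1)**2 + 4)/(3*3**k*(k + 3))
s_(k+1) − s_k = (4*k**4 + 10*k**3 - 21*k**2 - 49*k - 19)/(3*3**k*(k**2 + 5*k + 6))
(s_(k+1) − s_k) − t_k = (-4*k**3 - 8*k**2 + 22*k + 23)/(3*3**k*(k**2 + 5*k + 6))

Invalid: residual (-4*k**3 - 8*k**2 + 22*k + 23)/(3*3**k*(k**2 + 5*k + 6)) ≠ 0.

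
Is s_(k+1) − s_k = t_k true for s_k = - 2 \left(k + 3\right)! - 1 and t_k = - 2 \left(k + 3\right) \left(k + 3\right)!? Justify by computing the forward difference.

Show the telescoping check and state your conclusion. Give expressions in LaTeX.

s_(k+1) = -2*factorial(k + 4) - 1
s_(k+1) − s_k = -2*(k + 3)*factorial(k + 3)
(s_(k+1) − s_k) − t_k = 0

valid (s_(k+1) − s_k reduces to t_k)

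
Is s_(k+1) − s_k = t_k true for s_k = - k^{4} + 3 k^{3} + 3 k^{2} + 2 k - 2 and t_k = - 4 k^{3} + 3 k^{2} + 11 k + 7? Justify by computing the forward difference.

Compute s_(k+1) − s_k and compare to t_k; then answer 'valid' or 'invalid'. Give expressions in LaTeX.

Valid: the claim telescopes to t_k.

s_(k+1) = -k**4 - k**3 + 6*k**2 + 13*k + 5
s_(k+1) − s_k = -4*k**3 + 3*k**2 + 11*k + 7
(s_(k+1) − s_k) − t_k = 0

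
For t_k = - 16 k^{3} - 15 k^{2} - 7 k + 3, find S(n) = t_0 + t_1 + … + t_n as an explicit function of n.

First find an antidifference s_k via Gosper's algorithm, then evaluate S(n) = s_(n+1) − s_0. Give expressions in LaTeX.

The ratio is (16*k**3 + 63*k**2 + 85*k + 35)/(16*k**3 + 15*k**2 + 7*k - 3).
Gosper form: A/B · C(k+1)/C(k) with A=1, B=1, C=k**3 + 15*k**2/16 + 7*k/16 - 3/16.
Solve (1)·f(k+1) − (1)·f(k) = k**3 + 15*k**2/16 + 7*k/16 - 3/16.
From deg A=0, deg B=0, deg C=3: d=4.
Match coefficients ⇒ f(k) = k*(4*k**3 - 3*k**2 - 4)/16.
So s_k = (B(k−1)f/C)·t_k = (k*(4*k**3 - 3*k**2 - 4)/(16*k**3 + 15*k**2 + 7*k - 3))·t_k = k*(-4*k**3 + 3*k**2 + 4).
s_(k+1) − s_k = -16*k**3 - 15*k**2 - 7*k + 3 = t_k.
Telescope: S(n) = s_(n+1) − s_(0) = -4*n**4 - 13*n**3 - 15*n**2 - 3*n + 3 − (0) = -4*n**4 - 13*n**3 - 15*n**2 - 3*n + 3.

S(n) = - 4 n^{4} - 13 n^{3} - 15 n^{2} - 3 n + 3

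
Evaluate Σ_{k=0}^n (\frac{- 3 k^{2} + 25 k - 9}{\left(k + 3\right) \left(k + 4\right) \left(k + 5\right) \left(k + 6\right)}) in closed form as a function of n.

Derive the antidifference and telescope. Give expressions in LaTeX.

S(n) = \frac{- n^{3} + 30 n^{2} - 14 n - 45}{15 \left(n^{3} + 15 n^{2} + 74 n + 120\right)}

t_(k+1)/t_k = -(k + 3)*(25*k - 3*(k + 1)**2 + 16)/((k + 7)*(3*k**2 - 25*k + 9)).
Factor: A=k + 3; B=k + 7; C=k**2 - 25*k/3 + 3.
Set up (k + 3)·f(k+1) − (k + 6)·f(k) − (k**2 - 25*k/3 + 3) = 0.
d = 3 from the (1,1,2) case.
Coefficient equations give f(k) = k*(k**2 - 33*k + 77)/45.
Then R = B(k−1)f/C = k*(k + 6)*(k**2 - 33*k + 77)/(15*(3*k**2 - 25*k + 9)), so s_k = R(k)·t_k = k*(-k**2 + 33*k - 77)/(15*(k + 3)*(k + 4)*(k + 5)).
s_(k+1) − s_k = (-3*k**2 + 25*k - 9)/(k**4 + 18*k**3 + 119*k**2 + 342*k + 360) = t_k.
Evaluate: s_(n+1) = (-n**3 + 30*n**2 - 14*n - 45)/(15*(n**3 + 15*n**2 + 74*n + 120)); subtract s_(0) = 0 ⇒ S(n) = (-n**3 + 30*n**2 - 14*n - 45)/(15*(n**3 + 15*n**2 + 74*n + 120)).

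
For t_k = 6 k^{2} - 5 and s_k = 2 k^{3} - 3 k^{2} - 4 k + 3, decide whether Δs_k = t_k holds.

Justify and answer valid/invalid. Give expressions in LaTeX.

Valid — Δs_k = t_k.

s_(k+1) = 2*k**3 + 3*k**2 - 4*k - 2
s_(k+1) − s_k = 6*k**2 - 5
(s_(k+1) − s_k) − t_k = 0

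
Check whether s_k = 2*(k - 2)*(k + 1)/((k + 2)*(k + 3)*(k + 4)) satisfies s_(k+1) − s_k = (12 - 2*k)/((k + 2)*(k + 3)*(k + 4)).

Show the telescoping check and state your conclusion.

Invalid: residual 12*(k - 4)/(k**4 + 14*k**3 + 71*k**2 + 154*k + 120) ≠ 0.

s_(k+1) = 2*(k - 1)*(k + 2)/((k + 3)*(k + 4)*(k + 5))
s_(k+1) − s_k = 2*(-k**2 + 7*k + 6)/(k**4 + 14*k**3 + 71*k**2 + 154*k + 120)
(s_(k+1) − s_k) − t_k = 12*(k - 4)/(k**4 + 14*k**3 + 71*k**2 + 154*k + 120)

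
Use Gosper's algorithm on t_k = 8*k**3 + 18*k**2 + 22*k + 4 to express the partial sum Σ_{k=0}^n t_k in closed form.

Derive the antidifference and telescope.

The ratio is (4*k**3 + 21*k**2 + 41*k + 26)/(4*k**3 + 9*k**2 + 11*k + 2).
Normal form (A,B,C) = (1, 1, k**3 + 9*k**2/4 + 11*k/4 + 1/2).
Solve (1)·f(k+1) − (1)·f(k) = k**3 + 9*k**2/4 + 11*k/4 + 1/2.
From deg A=0, deg B=0, deg C=3: d=4.
A polynomial solution: f(k) = k*(k**3 + k**2 + 2*k - 2)/4.
Get s_k = R·t_k = 2*k*(k**3 + k**2 + 2*k - 2) with R(k) = B(k−1)f(k)/C(k) = k*(k**3 + k**2 + 2*k - 2)/(4*k**3 + 9*k**2 + 11*k + 2).
Check: Δs_k = 8*k**3 + 18*k**2 + 22*k + 4. ✓
Σ_(k=0)^n t_k = s_(n+1) − s_(0) = (2*n**4 + 10*n**3 + 22*n**2 + 18*n + 4) − (0), i.e. 2*n**4 + 10*n**3 + 22*n**2 + 18*n + 4.

S(n) = 2*n**4 + 10*n**3 + 22*n**2 + 18*n + 4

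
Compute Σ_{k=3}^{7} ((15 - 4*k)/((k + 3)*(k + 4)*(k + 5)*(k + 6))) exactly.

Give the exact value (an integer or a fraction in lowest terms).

Σ = -5/3696

Step 1: r(k) = (k + 3)*(4*k - 11)/((k + 7)*(4*k - 15)).
So A=k + 3 and B=k + 7, with C=k - 15/4.
f must satisfy (k + 3)·f(k+1) − (k + 6)·f(k) = k - 15/4.
deg f ≤ 3 (via 1,1,1).
Coefficient equations give f(k) = -k*(k**2 + 12*k + 87)/80.
Certificate R = B(k−1)f/C = -k*(k + 6)*(k**2 + 12*k + 87)/(20*(4*k - 15)) gives s_k = k*(k**2 + 12*k + 87)/(20*(k + 3)*(k + 4)*(k + 5)).
Δs = (15 - 4*k)/(k**4 + 18*k**3 + 119*k**2 + 342*k + 360), as required.
Evaluate s at k=8 and k=3: 19/330 and 33/560; difference -5/3696.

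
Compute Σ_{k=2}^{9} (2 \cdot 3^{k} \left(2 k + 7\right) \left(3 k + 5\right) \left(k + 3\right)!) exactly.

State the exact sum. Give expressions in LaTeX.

Σ = 15443372751195600

t_(k+1)/t_k = 3*(k + 4)*(2*k + 9)*(3*k + 8)/((2*k + 7)*(3*k + 5)).
A = 3*k + 12, B = 1, C = k**2 + 31*k/6 + 35/6.
f must satisfy (3*k + 12)·f(k+1) − (1)·f(k) = k**2 + 31*k/6 + 35/6.
Degrees (1,0,2) ⇒ d ≤ 1.
Solve for f: f(k) = (2*k + 1)/6 (degree 1 ≤ 1).
So s_k = (B(k−1)f/C)·t_k = ((2*k + 1)/((2*k + 7)*(3*k + 5)))·t_k = 2*3**k*(2*k + 1)*factorial(k + 3).
Verify: 2*3**k*(2*k + 7)*(3*k + 5)*factorial(k + 3) matches t_k.
Evaluate s at k=10 and k=2: 15443372751206400 and 10800; difference 15443372751195600.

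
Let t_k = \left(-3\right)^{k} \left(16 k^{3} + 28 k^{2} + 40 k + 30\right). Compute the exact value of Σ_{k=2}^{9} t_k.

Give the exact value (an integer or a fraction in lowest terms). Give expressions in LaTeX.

Σ = -226924992

Compute t_(k+1)/t_k: get 3*(-8*k**3 - 38*k**2 - 72*k - 57)/(8*k**3 + 14*k**2 + 20*k + 15).
Factor: A=-3; B=1; C=k**3 + 7*k**2/4 + 5*k/2 + 15/8.
f must satisfy (-3)·f(k+1) − (1)·f(k) = k**3 + 7*k**2/4 + 5*k/2 + 15/8.
From deg A=0, deg B=0, deg C=3: d=3.
Coefficient equations give f(k) = -(2*k + 1)*(2*k**2 - 2*k + 3)/16.
Then R = B(k−1)f/C = -(2*k + 1)*(2*k**2 - 2*k + 3)/(2*(8*k**3 + 14*k**2 + 20*k + 15)), so s_k = R(k)·t_k = (-3)**k*(-4*k**3 + 2*k**2 - 4*k - 3).
Verify: (-3)**k*(16*k**3 + 28*k**2 + 40*k + 30) matches t_k.
Telescoping: Σ = s_(10) − s_(2) = -226925307 − (-315) = -226924992.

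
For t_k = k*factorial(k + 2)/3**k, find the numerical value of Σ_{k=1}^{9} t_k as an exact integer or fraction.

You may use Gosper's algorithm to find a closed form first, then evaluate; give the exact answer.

Σ = 1970714/81

r(k) = (k + 1)*(k + 3)/(3*k) after simplifying.
A = k/3 + 1, B = 1, C = k.
f must satisfy (k/3 + 1)·f(k+1) − (1)·f(k) = k.
Degrees (1,0,1) ⇒ d ≤ 0.
A polynomial solution: f(k) = 3.
Certificate R = B(k−1)f/C = 3/k gives s_k = 3**(1 - k)*factorial(k + 2).
Verify: k*factorial(k + 2)/3**k matches t_k.
Telescoping: Σ = s_(10) − s_(1) = 1971200/81 − (6) = 1970714/81.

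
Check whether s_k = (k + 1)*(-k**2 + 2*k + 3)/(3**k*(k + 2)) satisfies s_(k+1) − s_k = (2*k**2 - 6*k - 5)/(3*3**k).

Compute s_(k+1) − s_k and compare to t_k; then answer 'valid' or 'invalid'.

s_(k+1) = (k + 2)*(2*k - (k + 1)**2 + 5)/(3*3**k*(k + 3))
s_(k+1) − s_k = (2*k**4 + 2*k**3 - 24*k**2 - 38*k - 11)/(3*3**k*(k**2 + 5*k + 6))
(s_(k+1) − s_k) − t_k = (-2*k**3 - k**2 + 23*k + 19)/(3*3**k*(k**2 + 5*k + 6))

Invalid: residual (-2*k**3 - k**2 + 23*k + 19)/(3*3**k*(k**2 + 5*k + 6)) ≠ 0.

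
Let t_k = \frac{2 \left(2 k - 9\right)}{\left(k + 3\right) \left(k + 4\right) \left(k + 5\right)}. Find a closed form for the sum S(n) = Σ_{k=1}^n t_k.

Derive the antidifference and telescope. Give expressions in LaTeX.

S(n) = \frac{n \left(n - 71\right)}{20 \left(n^{2} + 9 n + 20\right)}

Ratio r(k) = (k + 3)*(2*k - 7)/((k + 6)*(2*k - 9)).
Factor: A=k + 3; B=k + 6; C=k - 9/2.
Key eq: (k + 3)·f(k+1) = (k + 5)·f(k) + (k - 9/2).
Degrees (1,1,1) ⇒ d ≤ 2.
Solve for f: f(k) = -k*(k + 23)/16 (degree 2 ≤ 2).
So s_k = (B(k−1)f/C)·t_k = (-k*(k + 5)*(k + 23)/(8*(2*k - 9)))·t_k = k*(-k - 23)/(4*(k + 3)*(k + 4)).
s_(k+1) − s_k = 2*(2*k - 9)/(k**3 + 12*k**2 + 47*k + 60) = t_k.
Σ_(k=1)^n t_k = s_(n+1) − s_(1) = ((-n**2 - 25*n - 24)/(4*(n**2 + 9*n + 20))) − (-3/10), i.e. n*(n - 71)/(20*(n**2 + 9*n + 20)).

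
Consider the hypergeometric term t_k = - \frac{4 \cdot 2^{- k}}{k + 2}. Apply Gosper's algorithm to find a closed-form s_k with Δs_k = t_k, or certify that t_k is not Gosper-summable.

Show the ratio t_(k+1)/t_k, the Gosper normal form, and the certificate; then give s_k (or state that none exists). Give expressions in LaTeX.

r(k) = (k + 2)/(2*(k + 3)) after simplifying.
Take A(k)=k/2 + 1, B(k)=k + 3, C(k)=1.
f must satisfy (k/2 + 1)·f(k+1) − (k + 2)·f(k) = 1.
d = -1 from the (1,1,0) case.
Bound -1 < 0, so the key equation has no polynomial solution.

not Gosper-summable; s_k does not exist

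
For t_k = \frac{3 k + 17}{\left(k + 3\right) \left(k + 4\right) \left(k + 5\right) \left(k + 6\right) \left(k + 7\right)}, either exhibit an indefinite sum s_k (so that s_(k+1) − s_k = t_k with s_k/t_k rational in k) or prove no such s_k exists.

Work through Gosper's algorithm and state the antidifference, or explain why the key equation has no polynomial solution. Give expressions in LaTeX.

s_k = \frac{k \left(k^{2} + 13 k + 54\right)}{72 \left(k^{3} + 13 k^{2} + 54 k + 72\right)}

Compute t_(k+1)/t_k: get (k + 3)*(3*k + 20)/((k + 8)*(3*k + 17)).
So A=k + 3 and B=k + 8, with C=k + 17/3.
f must satisfy (k + 3)·f(k+1) − (k + 7)·f(k) = k + 17/3.
Degrees (1,1,1) ⇒ d ≤ 4.
Match coefficients ⇒ f(k) = k*(k + 5)*(k**2 + 13*k + 54)/216.
R(k) = B(k−1)·f(k)/C(k) = k*(k + 5)*(k + 7)*(k**2 + 13*k + 54)/(72*(3*k + 17)); s_k = R·t_k = k*(k**2 + 13*k + 54)/(72*(k**3 + 13*k**2 + 54*k + 72)).
Verify: (3*k + 17)/(k**5 + 25*k**4 + 245*k**3 + 1175*k**2 + 2754*k + 2520) matches t_k.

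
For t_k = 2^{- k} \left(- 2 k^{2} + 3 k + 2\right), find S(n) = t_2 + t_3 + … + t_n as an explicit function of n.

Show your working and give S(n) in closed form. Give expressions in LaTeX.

The ratio is (2*k**2 + k - 3)/(2*(2*k**2 - 3*k - 2)).
Take A(k)=1/2, B(k)=1, C(k)=k**2 - 3*k/2 - 1.
Key eq: (1/2)·f(k+1) = (1)·f(k) + (k**2 - 3*k/2 - 1).
d = 2 from the (0,0,2) case.
Solving with deg f ≤ 2: f(k) = -2*k**2 - k - 1.
Certificate R = B(k−1)f/C = -2*(2*k**2 + k + 1)/((k - 2)*(2*k + 1)) gives s_k = 2**(1 - k)*(2*k**2 + k + 1).
Δs = (-2*k**2 + 3*k + 2)/2**k, as required.
Telescope: S(n) = s_(n+1) − s_(2) = (2*n**2 + 5*n + 4)/2**n − (11/2) = 2**(-n - 1)*(-11*2**n + 4*n**2 + 10*n + 8).

S(n) = 2^{- n - 1} \left(- 11 \cdot 2^{n} + 4 n^{2} + 10 n + 8\right)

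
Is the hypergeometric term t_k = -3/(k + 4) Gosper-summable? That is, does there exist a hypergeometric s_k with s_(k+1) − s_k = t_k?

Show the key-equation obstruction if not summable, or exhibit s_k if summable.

No — key equation has no polynomial f.

Ratio r(k) = (k + 4)/(k + 5).
Gosper form: A/B · C(k+1)/C(k) with A=k + 4, B=k + 5, C=1.
Solve (k + 4)·f(k+1) − (k + 4)·f(k) = 1.
From deg A=1, deg B=1, deg C=0: d=0.
Put f(k) = c0: A·f(k+1) − B(k−1)·f(k) − C = -1; need -1 = 0 — inconsistent ⇒ no f, not summable.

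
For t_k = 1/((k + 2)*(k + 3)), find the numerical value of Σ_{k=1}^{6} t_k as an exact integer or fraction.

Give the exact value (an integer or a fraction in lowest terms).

Σ = 2/9

Ratio r(k) = (k + 2)/(k + 4).
Take A(k)=k + 2, B(k)=k + 4, C(k)=1.
Set up (k + 2)·f(k+1) − (k + 3)·f(k) − (1) = 0.
deg f ≤ 1 (via 1,1,0).
Match coefficients ⇒ f(k) = k/2.
So s_k = (B(k−1)f/C)·t_k = (k*(k + 3)/2)·t_k = k/(2*(k + 2)).
Δs = 1/(k**2 + 5*k + 6), as required.
Evaluate s at k=7 and k=1: 7/18 and 1/6; difference 2/9.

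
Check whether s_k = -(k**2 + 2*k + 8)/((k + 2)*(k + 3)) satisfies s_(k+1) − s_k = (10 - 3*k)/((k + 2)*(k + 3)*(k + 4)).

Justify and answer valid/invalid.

s_(k+1) = (-2*k - (k + 1)**2 - 10)/((k + 3)*(k + 4))
s_(k+1) − s_k = (10 - 3*k)/(k**3 + 9*k**2 + 26*k + 24)
(s_(k+1) − s_k) − t_k = 0

Valid — Δs_k = t_k.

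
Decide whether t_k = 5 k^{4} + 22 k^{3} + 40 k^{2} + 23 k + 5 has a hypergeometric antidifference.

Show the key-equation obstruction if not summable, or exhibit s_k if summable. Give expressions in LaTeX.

Ratio r(k) = (5*k**4 + 42*k**3 + 136*k**2 + 189*k + 95)/(5*k**4 + 22*k**3 + 40*k**2 + 23*k + 5).
Take A(k)=1, B(k)=1, C(k)=k**4 + 22*k**3/5 + 8*k**2 + 23*k/5 + 1.
Solve (1)·f(k+1) − (1)·f(k) = k**4 + 22*k**3/5 + 8*k**2 + 23*k/5 + 1.
d = 5 from the (0,0,4) case.
Solve for f: f(k) = k**2*(k**3 + 3*k**2 + 4*k - 3)/5 (degree 5 ≤ 5).
Get s_k = R·t_k = k**2*(k**3 + 3*k**2 + 4*k - 3) with R(k) = B(k−1)f(k)/C(k) = k**2*(k**3 + 3*k**2 + 4*k - 3)/(5*k**4 + 22*k**3 + 40*k**2 + 23*k + 5).
Check: Δs_k = 5*k**4 + 22*k**3 + 40*k**2 + 23*k + 5. ✓

Yes. s_k = k^{2} \left(k^{3} + 3 k^{2} + 4 k - 3\right).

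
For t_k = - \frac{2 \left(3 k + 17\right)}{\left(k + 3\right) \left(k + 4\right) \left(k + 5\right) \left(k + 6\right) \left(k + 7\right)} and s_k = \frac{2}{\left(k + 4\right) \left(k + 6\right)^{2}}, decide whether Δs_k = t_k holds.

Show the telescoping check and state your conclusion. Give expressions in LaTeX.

s_(k+1) = 2/((k + 5)*(k + 7)**2)
s_(k+1) − s_k = 2/((k + 5)*(k + 7)**2) - 2/((k + 4)*(k + 6)**2)
(s_(k+1) − s_k) − t_k = 6*(4*k**2 + 47*k + 137)/(k**7 + 38*k**6 + 612*k**5 + 5410*k**4 + 28319*k**3 + 87672*k**2 + 148428*k + 105840)

Invalid: residual \frac{6 \left(4 k^{2} + 47 k + 137\right)}{k^{7} + 38 k^{6} + 612 k^{5} + 5410 k^{4} + 28319 k^{3} + 87672 k^{2} + 148428 k + 105840} ≠ 0.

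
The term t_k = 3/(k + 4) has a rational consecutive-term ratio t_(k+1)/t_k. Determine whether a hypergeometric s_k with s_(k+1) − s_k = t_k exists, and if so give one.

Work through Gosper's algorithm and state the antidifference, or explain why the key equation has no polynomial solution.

The ratio is (k + 4)/(k + 5).
So A=k + 4 and B=k + 5, with C=1.
f must satisfy (k + 4)·f(k+1) − (k + 4)·f(k) = 1.
Degrees (1,1,0) ⇒ d ≤ 0.
Write f(k) = c0. Then LHS − RHS = -1, requiring -1 = 0: contradictory. No certificate.

none (Gosper's algorithm certifies no s_k)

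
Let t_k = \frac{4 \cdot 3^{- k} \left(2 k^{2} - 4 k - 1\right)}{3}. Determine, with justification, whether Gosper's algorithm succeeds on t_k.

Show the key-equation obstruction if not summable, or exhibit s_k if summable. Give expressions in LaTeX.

Yes. s_k = 2 \cdot 3^{- k} \left(- 2 k^{2} + 2 k + 1\right).

Compute t_(k+1)/t_k: get (2*k**2 - 3)/(3*(2*k**2 - 4*k - 1)).
Normal form (A,B,C) = (1/3, 1, k**2 - 2*k - 1/2).
Key eq: (1/3)·f(k+1) = (1)·f(k) + (k**2 - 2*k - 1/2).
From deg A=0, deg B=0, deg C=2: d=2.
Solve for f: f(k) = -3*(2*k**2 - 2*k - 1)/4 (degree 2 ≤ 2).
Get s_k = R·t_k = 2*(-2*k**2 + 2*k + 1)/3**k with R(k) = B(k−1)f(k)/C(k) = -3*(2*k**2 - 2*k - 1)/(2*(2*k**2 - 4*k - 1)).
Check: Δs_k = 4*(2*k**2 - 4*k - 1)/(3*3**k). ✓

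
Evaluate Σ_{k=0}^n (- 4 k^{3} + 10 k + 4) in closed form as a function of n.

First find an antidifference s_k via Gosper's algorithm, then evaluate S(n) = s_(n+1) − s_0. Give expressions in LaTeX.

Ratio r(k) = (5*k - 2*(k + 1)**3 + 7)/(-2*k**3 + 5*k + 2).
Take A(k)=1, B(k)=1, C(k)=k**3 - 5*k/2 - 1.
Need (1)·f(k+1) − (1)·f(k) = k**3 - 5*k/2 - 1.
Degrees (0,0,3) ⇒ d ≤ 4.
A polynomial solution: f(k) = k*(k**3 - 2*k**2 - 4*k + 1)/4.
R(k) = B(k−1)·f(k)/C(k) = k*(k**3 - 2*k**2 - 4*k + 1)/(2*(2*k**3 - 5*k - 2)); s_k = R·t_k = k*(-k**3 + 2*k**2 + 4*k - 1).
Δs = -4*k**3 + 10*k + 4, as required.
Telescope: S(n) = s_(n+1) − s_(0) = -n**4 - 2*n**3 + 4*n**2 + 9*n + 4 − (0) = -n**4 - 2*n**3 + 4*n**2 + 9*n + 4.

S(n) = - n^{4} - 2 n^{3} + 4 n^{2} + 9 n + 4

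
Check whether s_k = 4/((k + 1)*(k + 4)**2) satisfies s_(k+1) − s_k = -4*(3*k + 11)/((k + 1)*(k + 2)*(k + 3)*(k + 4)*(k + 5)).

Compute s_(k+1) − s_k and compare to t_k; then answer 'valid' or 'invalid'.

Invalid: residual 8*(4*k**2 + 31*k + 59)/(k**7 + 24*k**6 + 240*k**5 + 1290*k**4 + 3999*k**3 + 7086*k**2 + 6560*k + 2400) ≠ 0.

s_(k+1) = 4/((k + 2)*(k + 5)**2)
s_(k+1) − s_k = 4/((k + 2)*(k + 5)**2) - 4/((k + 1)*(k + 4)**2)
(s_(k+1) − s_k) − t_k = 8*(4*k**2 + 31*k + 59)/(k**7 + 24*k**6 + 240*k**5 + 1290*k**4 + 3999*k**3 + 7086*k**2 + 6560*k + 2400)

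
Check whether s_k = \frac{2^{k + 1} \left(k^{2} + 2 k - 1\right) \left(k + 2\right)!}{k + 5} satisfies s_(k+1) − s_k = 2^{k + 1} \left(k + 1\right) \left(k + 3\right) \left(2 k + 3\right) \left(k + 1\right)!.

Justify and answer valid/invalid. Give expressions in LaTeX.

Invalid: residual - \frac{6 \cdot 2^{k} \left(2 k^{4} + 21 k^{3} + 72 k^{2} + 97 k + 46\right) \left(k + 1\right)!}{\left(k + 5\right) \left(k + 6\right)} ≠ 0.

s_(k+1) = 2**(k + 2)*(k**2 + 4*k + 2)*factorial(k + 3)/(k + 6)
s_(k+1) − s_k = 2**(k + 1)*(2*k**4 + 23*k**3 + 90*k**2 + 141*k + 66)*factorial(k + 2)/((k + 5)*(k + 6))
(s_(k+1) − s_k) − t_k = -6*2**k*(2*k**4 + 21*k**3 + 72*k**2 + 97*k + 46)*factorial(k + 1)/((k + 5)*(k + 6))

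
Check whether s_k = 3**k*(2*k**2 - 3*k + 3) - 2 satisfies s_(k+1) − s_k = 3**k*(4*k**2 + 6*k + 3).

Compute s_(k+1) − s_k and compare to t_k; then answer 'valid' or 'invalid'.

valid (s_(k+1) − s_k reduces to t_k)

s_(k+1) = 3**(k + 1)*(-3*k + 2*(k + 1)**2) - 2
s_(k+1) − s_k = 3**k*(4*k**2 + 6*k + 3)
(s_(k+1) − s_k) − t_k = 0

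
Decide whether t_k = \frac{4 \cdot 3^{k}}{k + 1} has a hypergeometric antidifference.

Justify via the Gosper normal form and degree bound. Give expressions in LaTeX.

Compute t_(k+1)/t_k: get 3*(k + 1)/(k + 2).
Factor: A=3*k + 3; B=k + 2; C=1.
Solve (3*k + 3)·f(k+1) − (k + 1)·f(k) = 1.
From deg A=1, deg B=1, deg C=0: d=-1.
Bound -1 < 0, so the key equation has no polynomial solution.

No. Not Gosper-summable.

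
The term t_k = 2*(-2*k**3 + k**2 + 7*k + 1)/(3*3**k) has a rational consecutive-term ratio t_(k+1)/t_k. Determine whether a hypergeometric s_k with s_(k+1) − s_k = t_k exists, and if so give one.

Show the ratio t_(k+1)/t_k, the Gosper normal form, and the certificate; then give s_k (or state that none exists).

Ratio r(k) = (2*k**3 + 5*k**2 - 3*k - 7)/(3*(2*k**3 - k**2 - 7*k - 1)).
Take A(k)=1/3, B(k)=1, C(k)=k**3 - k**2/2 - 7*k/2 - 1/2.
f must satisfy (1/3)·f(k+1) − (1)·f(k) = k**3 - k**2/2 - 7*k/2 - 1/2.
From deg A=0, deg B=0, deg C=3: d=3.
Solve for f: f(k) = -3*k*(k**2 + k - 1)/2 (degree 3 ≤ 3).
Certificate R = B(k−1)f/C = -3*k*(k**2 + k - 1)/(2*k**3 - k**2 - 7*k - 1) gives s_k = 2*k*(k**2 + k - 1)/3**k.
Δs = 2*(-2*k**3 + k**2 + 7*k + 1)/(3*3**k), as required.

s_k = 2*k*(k**2 + k - 1)/3**k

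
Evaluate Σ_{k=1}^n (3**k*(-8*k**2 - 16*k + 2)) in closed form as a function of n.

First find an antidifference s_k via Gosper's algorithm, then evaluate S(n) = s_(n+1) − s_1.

S(n) = -12*3**n*n**2 - 12*3**n*n + 3*3**n - 3

Compute t_(k+1)/t_k: get 3*(4*k**2 + 16*k + 11)/(4*k**2 + 8*k - 1).
So A=3 and B=1, with C=k**2 + 2*k - 1/4.
Set up (3)·f(k+1) − (1)·f(k) − (k**2 + 2*k - 1/4) = 0.
Bound: deg f ≤ 2.
Solving with deg f ≤ 2: f(k) = (4*k**2 - 4*k - 1)/8.
Get s_k = R·t_k = 3**k*(-4*k**2 + 4*k + 1) with R(k) = B(k−1)f(k)/C(k) = (4*k**2 - 4*k - 1)/(2*(4*k**2 + 8*k - 1)).
s_(k+1) − s_k = 3**k*(-8*k**2 - 16*k + 2) = t_k.
s_(n+1) = 3**(n + 1)*(-4*n**2 - 4*n + 1) and s_(1) = 3, so S(n) = -12*3**n*n**2 - 12*3**n*n + 3*3**n - 3.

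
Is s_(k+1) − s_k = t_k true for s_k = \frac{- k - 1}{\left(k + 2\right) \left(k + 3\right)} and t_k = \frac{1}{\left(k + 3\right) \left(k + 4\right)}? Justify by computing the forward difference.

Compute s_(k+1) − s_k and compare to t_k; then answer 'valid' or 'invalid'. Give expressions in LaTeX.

s_(k+1) = (-k - 2)/((k + 3)*(k + 4))
s_(k+1) − s_k = k/(k**3 + 9*k**2 + 26*k + 24)
(s_(k+1) − s_k) − t_k = -2/(k**3 + 9*k**2 + 26*k + 24)

Invalid: residual - \frac{2}{k^{3} + 9 k^{2} + 26 k + 24} ≠ 0.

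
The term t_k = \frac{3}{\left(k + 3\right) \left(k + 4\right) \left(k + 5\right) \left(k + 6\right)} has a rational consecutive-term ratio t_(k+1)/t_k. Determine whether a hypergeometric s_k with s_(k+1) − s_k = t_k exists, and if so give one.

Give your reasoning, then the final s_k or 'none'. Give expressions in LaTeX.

Compute t_(k+1)/t_k: get (k + 3)/(k + 7).
Factor: A=k + 3; B=k + 7; C=1.
Key eq: (k + 3)·f(k+1) = (k + 6)·f(k) + (1).
From deg A=1, deg B=1, deg C=0: d=3.
A polynomial solution: f(k) = k*(k**2 + 12*k + 47)/180.
So s_k = (B(k−1)f/C)·t_k = (k*(k + 6)*(k**2 + 12*k + 47)/180)·t_k = k*(k**2 + 12*k + 47)/(60*(k + 3)*(k + 4)*(k + 5)).
s_(k+1) − s_k = 3/(k**4 + 18*k**3 + 119*k**2 + 342*k + 360) = t_k.

s_k = \frac{k \left(k^{2} + 12 k + 47\right)}{60 \left(k + 3\right) \left(k + 4\right) \left(k + 5\right)}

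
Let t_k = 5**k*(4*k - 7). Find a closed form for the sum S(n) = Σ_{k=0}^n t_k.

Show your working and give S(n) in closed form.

Compute t_(k+1)/t_k: get 5*(4*k - 3)/(4*k - 7).
Normal form (A,B,C) = (5, 1, k - 7/4).
f must satisfy (5)·f(k+1) − (1)·f(k) = k - 7/4.
deg f ≤ 1 (via 0,0,1).
Coefficient equations give f(k) = (k - 3)/4.
R(k) = B(k−1)·f(k)/C(k) = (k - 3)/(4*k - 7); s_k = R·t_k = 5**k*(k - 3).
Δs = 5**k*(4*k - 7), as required.
Σ_(k=0)^n t_k = s_(n+1) − s_(0) = (5**(n + 1)*(n - 2)) − (-3), i.e. 5*5**n*n - 10*5**n + 3.

S(n) = 5*5**n*n - 10*5**n + 3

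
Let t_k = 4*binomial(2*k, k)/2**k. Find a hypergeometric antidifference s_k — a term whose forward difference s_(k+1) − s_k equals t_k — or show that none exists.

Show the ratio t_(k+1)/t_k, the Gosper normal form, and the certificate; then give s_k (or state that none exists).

none (Gosper's algorithm certifies no s_k)

Compute t_(k+1)/t_k: get (2*k + 1)/(k + 1).
Gosper form: A/B · C(k+1)/C(k) with A=2*k + 1, B=k + 1, C=1.
Set up (2*k + 1)·f(k+1) − (k)·f(k) − (1) = 0.
Bound: deg f ≤ -1.
Negative degree bound (-1): no f exists, t_k not Gosper-summable.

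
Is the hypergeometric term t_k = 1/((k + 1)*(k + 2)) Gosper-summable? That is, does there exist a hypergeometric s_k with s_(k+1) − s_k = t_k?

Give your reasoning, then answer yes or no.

r(k) = (k + 1)/(k + 3) after simplifying.
Take A(k)=k + 1, B(k)=k + 3, C(k)=1.
Key eq: (k + 1)·f(k+1) = (k + 2)·f(k) + (1).
deg f ≤ 1 (via 1,1,0).
Solve for f: f(k) = k (degree 1 ≤ 1).
So s_k = (B(k−1)f/C)·t_k = (k*(k + 2))·t_k = k/(k + 1).
Verify: 1/(k**2 + 3*k + 2) matches t_k.

Yes. s_k = k/(k + 1).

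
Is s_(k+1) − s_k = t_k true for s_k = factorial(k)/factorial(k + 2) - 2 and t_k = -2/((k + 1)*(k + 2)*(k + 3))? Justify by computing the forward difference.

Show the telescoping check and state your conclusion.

s_(k+1) = -(2*k**2 + 10*k + 11)/((k + 2)*(k + 3))
s_(k+1) − s_k = -2/((k + 1)*(k + 2)*(k + 3))
(s_(k+1) − s_k) − t_k = 0

Valid: the claim telescopes to t_k.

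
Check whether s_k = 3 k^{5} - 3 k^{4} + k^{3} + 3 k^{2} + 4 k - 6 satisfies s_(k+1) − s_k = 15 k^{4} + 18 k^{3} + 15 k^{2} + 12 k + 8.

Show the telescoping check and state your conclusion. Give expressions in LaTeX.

valid; difference matches t_k

s_(k+1) = 3*k**5 + 12*k**4 + 19*k**3 + 18*k**2 + 16*k + 2
s_(k+1) − s_k = 15*k**4 + 18*k**3 + 15*k**2 + 12*k + 8
(s_(k+1) − s_k) − t_k = 0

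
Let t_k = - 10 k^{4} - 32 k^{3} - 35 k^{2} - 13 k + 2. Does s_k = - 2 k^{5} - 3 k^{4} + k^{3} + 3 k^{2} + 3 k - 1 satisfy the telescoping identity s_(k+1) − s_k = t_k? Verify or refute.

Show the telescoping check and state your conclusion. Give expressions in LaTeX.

s_(k+1) = -2*k**5 - 13*k**4 - 31*k**3 - 32*k**2 - 10*k + 1
s_(k+1) − s_k = -10*k**4 - 32*k**3 - 35*k**2 - 13*k + 2
(s_(k+1) − s_k) − t_k = 0

Valid — Δs_k = t_k.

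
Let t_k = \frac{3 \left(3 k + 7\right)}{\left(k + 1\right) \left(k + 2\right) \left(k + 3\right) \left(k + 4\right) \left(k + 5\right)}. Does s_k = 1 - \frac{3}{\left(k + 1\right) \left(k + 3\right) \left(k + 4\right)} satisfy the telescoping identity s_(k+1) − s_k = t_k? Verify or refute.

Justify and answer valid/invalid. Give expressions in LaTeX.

valid; difference matches t_k

s_(k+1) = 1 - 3/((k + 2)*(k + 4)*(k + 5))
s_(k+1) − s_k = 3*(3*k + 7)/(k**5 + 15*k**4 + 85*k**3 + 225*k**2 + 274*k + 120)
(s_(k+1) − s_k) − t_k = 0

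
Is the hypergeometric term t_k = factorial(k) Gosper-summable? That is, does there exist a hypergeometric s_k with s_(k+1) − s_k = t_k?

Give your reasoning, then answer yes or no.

No — t_k has no hypergeometric antidifference.

r(k) = k + 1 after simplifying.
A = k + 1, B = 1, C = 1.
f must satisfy (k + 1)·f(k+1) − (1)·f(k) = 1.
deg f ≤ -1 (via 1,0,0).
d = -1 < 0 ⇒ no nonzero polynomial f; not summable.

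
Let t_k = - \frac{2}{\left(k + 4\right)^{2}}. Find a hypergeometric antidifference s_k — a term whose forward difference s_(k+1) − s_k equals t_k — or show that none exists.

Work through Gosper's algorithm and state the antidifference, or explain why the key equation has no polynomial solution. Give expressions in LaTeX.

r(k) = (k + 4)**2/(k + 5)**2 after simplifying.
Take A(k)=k**2 + 8*k + 16, B(k)=k**2 + 10*k + 25, C(k)=1.
Solve (k**2 + 8*k + 16)·f(k+1) − (k**2 + 8*k + 16)·f(k) = 1.
Degrees (2,2,0) ⇒ d ≤ 0.
f = c0 ⇒ A·f(k+1) − B(k−1)·f(k) − C = -1. The system {-1 = 0} is inconsistent; no antidifference.

none (Gosper's algorithm certifies no s_k)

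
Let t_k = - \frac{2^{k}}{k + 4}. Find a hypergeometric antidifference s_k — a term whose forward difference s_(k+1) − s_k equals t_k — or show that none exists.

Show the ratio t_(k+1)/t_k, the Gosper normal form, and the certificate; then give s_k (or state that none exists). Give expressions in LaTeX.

none (Gosper's algorithm certifies no s_k)

The ratio is 2*(k + 4)/(k + 5).
Take A(k)=2*k + 8, B(k)=k + 5, C(k)=1.
Set up (2*k + 8)·f(k+1) − (k + 4)·f(k) − (1) = 0.
From deg A=1, deg B=1, deg C=0: d=-1.
deg f ≤ -1 is impossible — no certificate.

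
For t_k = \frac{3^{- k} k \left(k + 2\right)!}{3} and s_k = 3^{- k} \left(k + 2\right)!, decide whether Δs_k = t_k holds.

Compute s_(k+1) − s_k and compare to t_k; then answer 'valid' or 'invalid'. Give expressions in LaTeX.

s_(k+1) = factorial(k + 3)/(3*3**k)
s_(k+1) − s_k = k*factorial(k + 2)/(3*3**k)
(s_(k+1) − s_k) − t_k = 0

valid (s_(k+1) − s_k reduces to t_k)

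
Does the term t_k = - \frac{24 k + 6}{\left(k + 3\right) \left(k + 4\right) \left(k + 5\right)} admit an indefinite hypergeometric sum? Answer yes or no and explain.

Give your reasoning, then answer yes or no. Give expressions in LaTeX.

Yes. s_k = - \frac{k \left(13 k - 5\right)}{4 \left(k + 3\right) \left(k + 4\right)}.

Compute t_(k+1)/t_k: get (k + 3)*(4*k + 5)/((k + 6)*(4*k + 1)).
A = k + 3, B = k + 6, C = k + 1/4.
Solve (k + 3)·f(k+1) − (k + 5)·f(k) = k + 1/4.
Degrees (1,1,1) ⇒ d ≤ 2.
Solving with deg f ≤ 2: f(k) = k*(13*k - 5)/96.
R(k) = B(k−1)·f(k)/C(k) = k*(k + 5)*(13*k - 5)/(24*(4*k + 1)); s_k = R·t_k = -k*(13*k - 5)/(4*(k + 3)*(k + 4)).
s_(k+1) − s_k = 6*(-4*k - 1)/(k**3 + 12*k**2 + 47*k + 60) = t_k.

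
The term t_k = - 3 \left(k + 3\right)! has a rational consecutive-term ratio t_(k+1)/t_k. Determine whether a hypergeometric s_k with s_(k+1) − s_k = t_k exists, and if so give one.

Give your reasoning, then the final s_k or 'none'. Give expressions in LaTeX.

none — t_k is not Gosper-summable

The ratio is k + 4.
So A=k + 4 and B=1, with C=1.
Key eq: (k + 4)·f(k+1) = (1)·f(k) + (1).
deg f ≤ -1 (via 1,0,0).
d = -1 < 0 ⇒ no nonzero polynomial f; not summable.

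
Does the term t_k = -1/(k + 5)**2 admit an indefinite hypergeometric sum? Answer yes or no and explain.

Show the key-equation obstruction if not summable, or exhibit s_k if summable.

The ratio is (k + 5)**2/(k + 6)**2.
Normal form (A,B,C) = (k**2 + 10*k + 25, k**2 + 12*k + 36, 1).
Need (k**2 + 10*k + 25)·f(k+1) − (k**2 + 10*k + 25)·f(k) = 1.
deg f ≤ 0 (via 2,2,0).
Put f(k) = c0: A·f(k+1) − B(k−1)·f(k) − C = -1; need -1 = 0 — inconsistent ⇒ no f, not summable.

No — the linear system for f has no solution.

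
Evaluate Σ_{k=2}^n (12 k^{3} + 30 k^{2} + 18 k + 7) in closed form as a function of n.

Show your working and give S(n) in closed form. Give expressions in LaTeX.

S(n) = 3 n^{4} + 16 n^{3} + 27 n^{2} + 21 n - 67

The ratio is (12*k**3 + 66*k**2 + 114*k + 67)/(12*k**3 + 30*k**2 + 18*k + 7).
Take A(k)=1, B(k)=1, C(k)=k**3 + 5*k**2/2 + 3*k/2 + 7/12.
Solve (1)·f(k+1) − (1)·f(k) = k**3 + 5*k**2/2 + 3*k/2 + 7/12.
d = 4 from the (0,0,3) case.
Coefficient equations give f(k) = k*(3*k**3 + 4*k**2 - 3*k + 3)/12.
Get s_k = R·t_k = k*(3*k**3 + 4*k**2 - 3*k + 3) with R(k) = B(k−1)f(k)/C(k) = k*(3*k**3 + 4*k**2 - 3*k + 3)/(12*k**3 + 30*k**2 + 18*k + 7).
Verify: 12*k**3 + 30*k**2 + 18*k + 7 matches t_k.
s_(n+1) = 3*n**4 + 16*n**3 + 27*n**2 + 21*n + 7 and s_(2) = 74, so S(n) = 3*n**4 + 16*n**3 + 27*n**2 + 21*n - 67.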